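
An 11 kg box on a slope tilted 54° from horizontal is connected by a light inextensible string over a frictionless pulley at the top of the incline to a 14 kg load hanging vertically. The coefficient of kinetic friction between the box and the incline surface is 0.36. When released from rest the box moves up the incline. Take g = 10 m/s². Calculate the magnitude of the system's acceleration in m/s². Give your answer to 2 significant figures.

1.1 m/s²

For the box on the incline: the weight component along the slope is m₁g sin 54° = 11 × 10 × 0.8090 = 88.990 N and the normal force is N = m₁g cos 54° = 64.656 N.
Kinetic friction opposes the box's motion up the incline: f = μN = 0.36 × 64.656 = 23.276 N acting down the slope.
Newton's second law for the box (up-slope positive): T − 88.990 − 23.276 = 11 a. For the hanging load (downward positive): 14 × 10 − T = 14 a.
Adding the two equations eliminates T: 27.734 = 25 a, so a = 1.1094 m/s².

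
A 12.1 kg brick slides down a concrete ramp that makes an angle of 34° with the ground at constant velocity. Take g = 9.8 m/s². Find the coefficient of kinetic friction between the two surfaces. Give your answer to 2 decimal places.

At constant velocity the net force along the incline is zero: mg sin 34° = μ mg cos 34°.
So μ = tan 34° = 0.5592 / 0.8290 = 0.6745.

0.67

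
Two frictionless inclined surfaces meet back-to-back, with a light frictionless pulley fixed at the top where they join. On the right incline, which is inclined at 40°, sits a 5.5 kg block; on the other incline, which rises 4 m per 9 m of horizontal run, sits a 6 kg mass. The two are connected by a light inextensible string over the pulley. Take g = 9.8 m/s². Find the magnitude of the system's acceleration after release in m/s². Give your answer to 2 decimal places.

Resolve each weight along its own incline: the 5.5 kg mass has component 5.5 × 9.8 × sin 40° = 34.646 N down its slope, and the 6 kg mass has 6 × 9.8 × sin 23.96° = 23.881 N down its slope.
The 5.5 kg side's 34.646 N exceeds the other side's 23.881 N, so that mass slides down and the 6 kg mass slides up. Taking that direction as positive, Newton's second law for the whole system gives 34.646 − 23.881 = (5.5 + 6) a, so a = 10.765 / 11.5 = 0.9361 m/s².

0.94 m/s²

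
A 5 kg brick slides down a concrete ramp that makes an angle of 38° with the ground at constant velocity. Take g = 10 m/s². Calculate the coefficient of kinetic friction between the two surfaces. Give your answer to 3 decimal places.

At constant velocity the net force along the incline is zero: mg sin 38° = μ mg cos 38°.
So μ = tan 38° = 0.6157 / 0.7880 = 0.7813.

0.781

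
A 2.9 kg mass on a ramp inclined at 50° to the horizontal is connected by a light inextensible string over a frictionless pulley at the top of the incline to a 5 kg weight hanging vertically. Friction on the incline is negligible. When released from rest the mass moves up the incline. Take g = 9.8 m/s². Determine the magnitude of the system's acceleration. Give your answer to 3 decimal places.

For the mass on the incline: the weight component along the slope is m₁g sin 50° = 2.9 × 9.8 × 0.7660 = 21.770 N and the normal force is N = m₁g cos 50° = 18.268 N.
Newton's second law for the mass (up-slope positive): T − 21.770 = 2.9 a. For the hanging weight (downward positive): 5 × 9.8 − T = 5 a.
Adding the two equations eliminates T: 27.230 = 7.9 a, so a = 3.4468 m/s².

3.447 m/s²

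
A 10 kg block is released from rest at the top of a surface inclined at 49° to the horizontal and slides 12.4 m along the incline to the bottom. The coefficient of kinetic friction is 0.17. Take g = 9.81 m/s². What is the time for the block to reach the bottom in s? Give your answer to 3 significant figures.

The weight component along the incline is mg sin 49° = 74.037 N and the normal force is N = mg cos 49° = 64.359 N.
Friction up the slope is f = μN = 0.17 × 64.359 = 10.941 N, so the net downslope force is 74.037 − 10.941 = 63.096 N and a = 63.096 / 10 = 6.3096 m/s².
Starting from rest, L = ½at², so t = √(2L/a) = √(2 × 12.4 / 6.3096) = 1.9826 s.

1.98 s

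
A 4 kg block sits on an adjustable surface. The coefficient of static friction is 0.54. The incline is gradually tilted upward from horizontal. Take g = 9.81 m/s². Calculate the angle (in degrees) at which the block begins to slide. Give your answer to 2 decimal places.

28.37°

At the threshold of sliding, static friction is at its maximum μ_s N and exactly balances the weight component along the incline: mg sin θ = μ_s mg cos θ.
Hence tan θ = μ_s = 0.54, so θ = arctan(0.54) = 28.3690°.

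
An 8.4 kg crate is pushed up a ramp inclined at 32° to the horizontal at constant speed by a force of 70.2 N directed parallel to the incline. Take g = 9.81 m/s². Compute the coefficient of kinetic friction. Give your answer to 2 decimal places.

0.38

At constant speed ΣF = 0 along the incline. The applied 70.2 N acts up the slope; the weight component mg sin 32° = 43.667 N and kinetic friction μN both act down the slope.
So 70.2 = 43.667 + μ × 69.883, giving μ = (70.2 − 43.667) / 69.883 = 0.3797.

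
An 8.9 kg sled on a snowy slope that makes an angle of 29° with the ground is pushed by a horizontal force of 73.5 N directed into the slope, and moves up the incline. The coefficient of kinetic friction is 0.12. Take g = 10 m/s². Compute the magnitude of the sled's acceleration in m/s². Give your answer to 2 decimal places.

0.84 m/s²

The horizontal push has components F cos 29° = 73.5 × 0.8746 = 64.283 N up the incline and F sin 29° = 73.5 × 0.4848 = 35.633 N pressing into the surface.
The normal force is therefore N = mg cos 29° + F sin 29° = 77.839 + 35.633 = 113.472 N, and kinetic friction down the slope is μN = 0.12 × 113.472 = 13.617 N.
Along the incline: F cos 29° − mg sin 29° − μN = ma, so 64.283 − 43.147 − 13.617 = 8.9 a, giving a = 0.8448 m/s².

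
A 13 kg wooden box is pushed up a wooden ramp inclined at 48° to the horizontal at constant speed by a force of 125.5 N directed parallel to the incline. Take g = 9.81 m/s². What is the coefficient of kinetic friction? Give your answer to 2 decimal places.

0.36

At constant speed ΣF = 0 along the incline. The applied 125.5 N acts up the slope; the weight component mg sin 48° = 94.773 N and kinetic friction μN both act down the slope.
So 125.5 = 94.773 + μ × 85.334, giving μ = (125.5 − 94.773) / 85.334 = 0.3601.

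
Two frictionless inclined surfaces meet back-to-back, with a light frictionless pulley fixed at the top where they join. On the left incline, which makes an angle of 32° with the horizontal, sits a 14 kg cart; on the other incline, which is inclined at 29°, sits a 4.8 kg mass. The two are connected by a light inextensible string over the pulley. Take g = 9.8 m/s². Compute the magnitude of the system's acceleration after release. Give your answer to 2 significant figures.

2.7 m/s²

Resolve each weight along its own incline: the 14 kg mass has component 14 × 9.8 × sin 32° = 72.705 N down its slope, and the 4.8 kg mass has 4.8 × 9.8 × sin 29° = 22.805 N down its slope.
The 14 kg side's 72.705 N exceeds the other side's 22.805 N, so that mass slides down and the 4.8 kg mass slides up. Taking that direction as positive, Newton's second law for the whole system gives 72.705 − 22.805 = (14 + 4.8) a, so a = 49.900 / 18.8 = 2.6543 m/s².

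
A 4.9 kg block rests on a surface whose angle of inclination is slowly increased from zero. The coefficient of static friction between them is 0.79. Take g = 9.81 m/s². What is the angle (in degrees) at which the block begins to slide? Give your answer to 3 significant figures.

38.3°

At the threshold of sliding, static friction is at its maximum μ_s N and exactly balances the weight component along the incline: mg sin θ = μ_s mg cos θ.
Hence tan θ = μ_s = 0.79, so θ = arctan(0.79) = 38.3087°.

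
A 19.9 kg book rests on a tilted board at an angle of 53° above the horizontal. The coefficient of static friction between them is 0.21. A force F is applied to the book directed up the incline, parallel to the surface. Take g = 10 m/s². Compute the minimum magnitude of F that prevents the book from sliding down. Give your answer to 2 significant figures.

The normal force is N = mg cos 53° = 119.761 N. With F at its minimum the book is on the verge of sliding down, so static friction is at its maximum μ_s N = 0.21 × 119.761 = 25.150 N and acts up the slope.
Equilibrium along the incline: F + μ_s N = mg sin 53°, so F = 158.928 − 25.150 = 133.778 N.

130 N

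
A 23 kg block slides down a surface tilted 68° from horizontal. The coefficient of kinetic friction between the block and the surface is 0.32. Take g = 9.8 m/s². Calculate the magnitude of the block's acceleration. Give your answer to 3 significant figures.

7.91 m/s²

Resolving the weight along the incline: the component pulling the block down the slope is mg sin 68° = 23 × 9.8 × 0.9272 = 208.991 N, and the normal force is N = mg cos 68° = 23 × 9.8 × 0.3746 = 84.435 N.
Kinetic friction acts up the slope with magnitude f = μN = 0.32 × 84.435 = 27.019 N.
Net force along the incline is 208.991 − 27.019 = 181.972 N, so a = 181.972 / 23 = 7.9118 m/s².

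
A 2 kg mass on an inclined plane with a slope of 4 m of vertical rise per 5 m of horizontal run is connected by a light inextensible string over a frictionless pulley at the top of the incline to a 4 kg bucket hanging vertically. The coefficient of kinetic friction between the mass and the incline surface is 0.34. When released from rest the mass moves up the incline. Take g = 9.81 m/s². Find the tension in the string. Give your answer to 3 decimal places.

For the mass on the incline: the weight component along the slope is m₁g sin 38.66° = 2 × 9.81 × 0.6247 = 12.257 N and the normal force is N = m₁g cos 38.66° = 15.321 N.
Kinetic friction opposes the mass's motion up the incline: f = μN = 0.34 × 15.321 = 5.209 N acting down the slope.
Newton's second law for the mass (up-slope positive): T − 12.257 − 5.209 = 2 a. For the hanging bucket (downward positive): 4 × 9.81 − T = 4 a.
Adding the two equations eliminates T: 21.774 = 6 a, so a = 3.6290 m/s².
Then from the hanging bucket's equation, T = 4 × (9.81 − 3.6290) = 24.724 N.

24.724 N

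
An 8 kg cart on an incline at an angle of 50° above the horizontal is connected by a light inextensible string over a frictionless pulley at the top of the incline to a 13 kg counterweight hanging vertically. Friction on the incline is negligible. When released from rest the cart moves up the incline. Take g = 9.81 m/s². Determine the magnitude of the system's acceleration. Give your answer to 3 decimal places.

3.210 m/s²

For the cart on the incline: the weight component along the slope is m₁g sin 50° = 8 × 9.81 × 0.7660 = 60.116 N and the normal force is N = m₁g cos 50° = 50.446 N.
Newton's second law for the cart (up-slope positive): T − 60.116 = 8 a. For the hanging counterweight (downward positive): 13 × 9.81 − T = 13 a.
Adding the two equations eliminates T: 67.414 = 21 a, so a = 3.2102 m/s².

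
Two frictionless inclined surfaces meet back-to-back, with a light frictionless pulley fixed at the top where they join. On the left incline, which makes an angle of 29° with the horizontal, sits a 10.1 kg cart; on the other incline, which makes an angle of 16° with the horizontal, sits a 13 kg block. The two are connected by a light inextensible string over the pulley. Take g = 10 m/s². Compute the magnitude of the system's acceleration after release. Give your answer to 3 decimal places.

Resolve each weight along its own incline: the 10.1 kg mass has component 10.1 × 10 × sin 29° = 48.966 N down its slope, and the 13 kg mass has 13 × 10 × sin 16° = 35.833 N down its slope.
The 10.1 kg side's 48.966 N exceeds the other side's 35.833 N, so that mass slides down and the 13 kg mass slides up. Taking that direction as positive, Newton's second law for the whole system gives 48.966 − 35.833 = (10.1 + 13) a, so a = 13.133 / 23.1 = 0.5685 m/s².

0.569 m/s²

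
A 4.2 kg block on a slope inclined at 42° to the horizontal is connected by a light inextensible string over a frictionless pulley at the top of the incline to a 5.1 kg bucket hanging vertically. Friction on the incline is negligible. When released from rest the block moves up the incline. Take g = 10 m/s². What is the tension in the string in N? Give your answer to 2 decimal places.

For the block on the incline: the weight component along the slope is m₁g sin 42° = 4.2 × 10 × 0.6691 = 28.102 N and the normal force is N = m₁g cos 42° = 31.212 N.
Newton's second law for the block (up-slope positive): T − 28.102 = 4.2 a. For the hanging bucket (downward positive): 5.1 × 10 − T = 5.1 a.
Adding the two equations eliminates T: 22.898 = 9.3 a, so a = 2.4622 m/s².
Then from the hanging bucket's equation, T = 5.1 × (10 − 2.4622) = 38.443 N.

38.44 N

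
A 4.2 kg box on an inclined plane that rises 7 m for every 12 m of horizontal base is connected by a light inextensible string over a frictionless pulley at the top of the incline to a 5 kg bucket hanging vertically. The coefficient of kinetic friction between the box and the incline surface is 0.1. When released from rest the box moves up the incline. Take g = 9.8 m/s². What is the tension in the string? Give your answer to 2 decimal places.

For the box on the incline: the weight component along the slope is m₁g sin 30.26° = 4.2 × 9.8 × 0.5039 = 20.741 N and the normal force is N = m₁g cos 30.26° = 35.553 N.
Kinetic friction opposes the box's motion up the incline: f = μN = 0.1 × 35.553 = 3.555 N acting down the slope.
Newton's second law for the box (up-slope positive): T − 20.741 − 3.555 = 4.2 a. For the hanging bucket (downward positive): 5 × 9.8 − T = 5 a.
Adding the two equations eliminates T: 24.704 = 9.2 a, so a = 2.6852 m/s².
Then from the hanging bucket's equation, T = 5 × (9.8 − 2.6852) = 35.574 N.

35.57 N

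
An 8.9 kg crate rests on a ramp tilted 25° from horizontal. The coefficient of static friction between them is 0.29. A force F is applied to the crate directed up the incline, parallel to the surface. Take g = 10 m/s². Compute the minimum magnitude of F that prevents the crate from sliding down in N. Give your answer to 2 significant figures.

The normal force is N = mg cos 25° = 80.661 N. With F at its minimum the crate is on the verge of sliding down, so static friction is at its maximum μ_s N = 0.29 × 80.661 = 23.392 N and acts up the slope.
Equilibrium along the incline: F + μ_s N = mg sin 25°, so F = 37.613 − 23.392 = 14.221 N.

14 N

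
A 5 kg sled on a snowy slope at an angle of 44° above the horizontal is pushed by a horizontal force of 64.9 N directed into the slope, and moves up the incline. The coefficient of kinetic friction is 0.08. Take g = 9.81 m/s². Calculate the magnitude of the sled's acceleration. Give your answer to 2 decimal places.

1.24 m/s²

The horizontal push has components F cos 44° = 64.9 × 0.7193 = 46.683 N up the incline and F sin 44° = 64.9 × 0.6947 = 45.086 N pressing into the surface.
The normal force is therefore N = mg cos 44° + F sin 44° = 35.282 + 45.086 = 80.368 N, and kinetic friction down the slope is μN = 0.08 × 80.368 = 6.429 N.
Along the incline: F cos 44° − mg sin 44° − μN = ma, so 46.683 − 34.075 − 6.429 = 5 a, giving a = 1.2358 m/s².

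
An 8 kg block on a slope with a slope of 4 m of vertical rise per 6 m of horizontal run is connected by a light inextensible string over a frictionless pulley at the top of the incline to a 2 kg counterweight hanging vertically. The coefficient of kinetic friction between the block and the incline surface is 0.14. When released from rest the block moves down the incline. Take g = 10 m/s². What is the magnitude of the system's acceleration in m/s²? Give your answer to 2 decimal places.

For the block on the incline: the weight component along the slope is m₁g sin 33.69° = 8 × 10 × 0.5547 = 44.376 N and the normal force is N = m₁g cos 33.69° = 66.564 N.
Kinetic friction opposes the block's motion down the incline: f = μN = 0.14 × 66.564 = 9.319 N acting up the slope.
Newton's second law for the block (down-slope positive): 44.376 − 9.319 − T = 8 a. For the hanging counterweight (upward positive): T − 2 × 10 = 2 a.
Adding the two equations eliminates T: 15.057 = 10 a, so a = 1.5057 m/s².

1.51 m/s²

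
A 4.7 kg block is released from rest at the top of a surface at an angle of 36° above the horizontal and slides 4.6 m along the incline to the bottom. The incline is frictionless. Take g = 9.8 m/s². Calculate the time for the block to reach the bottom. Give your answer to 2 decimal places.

1.26 s

The weight component along the incline is mg sin 36° = 27.073 N and the normal force is N = mg cos 36° = 37.263 N.
With no friction, a = g sin 36° = 5.7603 m/s².
Starting from rest, L = ½at², so t = √(2L/a) = √(2 × 4.6 / 5.7603) = 1.2638 s.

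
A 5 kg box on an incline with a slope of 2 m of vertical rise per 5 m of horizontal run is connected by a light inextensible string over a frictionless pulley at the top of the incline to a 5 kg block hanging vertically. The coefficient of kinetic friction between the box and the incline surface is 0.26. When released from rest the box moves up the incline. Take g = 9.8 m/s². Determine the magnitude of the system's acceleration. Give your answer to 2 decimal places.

1.90 m/s²

For the box on the incline: the weight component along the slope is m₁g sin 21.80° = 5 × 9.8 × 0.3714 = 18.199 N and the normal force is N = m₁g cos 21.80° = 45.495 N.
Kinetic friction opposes the box's motion up the incline: f = μN = 0.26 × 45.495 = 11.829 N acting down the slope.
Newton's second law for the box (up-slope positive): T − 18.199 − 11.829 = 5 a. For the hanging block (downward positive): 5 × 9.8 − T = 5 a.
Adding the two equations eliminates T: 18.972 = 10 a, so a = 1.8972 m/s².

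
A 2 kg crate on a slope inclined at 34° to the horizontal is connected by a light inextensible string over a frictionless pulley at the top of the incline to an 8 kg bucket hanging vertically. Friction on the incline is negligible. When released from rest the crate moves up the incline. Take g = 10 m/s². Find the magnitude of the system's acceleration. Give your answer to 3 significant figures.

6.88 m/s²

For the crate on the incline: the weight component along the slope is m₁g sin 34° = 2 × 10 × 0.5592 = 11.184 N and the normal force is N = m₁g cos 34° = 16.581 N.
Newton's second law for the crate (up-slope positive): T − 11.184 = 2 a. For the hanging bucket (downward positive): 8 × 10 − T = 8 a.
Adding the two equations eliminates T: 68.816 = 10 a, so a = 6.8816 m/s².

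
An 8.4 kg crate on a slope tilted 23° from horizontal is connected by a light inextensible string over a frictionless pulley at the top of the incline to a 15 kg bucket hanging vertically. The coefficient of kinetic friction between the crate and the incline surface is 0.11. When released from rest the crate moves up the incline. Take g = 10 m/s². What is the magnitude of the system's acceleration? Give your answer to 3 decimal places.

For the crate on the incline: the weight component along the slope is m₁g sin 23° = 8.4 × 10 × 0.3907 = 32.819 N and the normal force is N = m₁g cos 23° = 77.322 N.
Kinetic friction opposes the crate's motion up the incline: f = μN = 0.11 × 77.322 = 8.505 N acting down the slope.
Newton's second law for the crate (up-slope positive): T − 32.819 − 8.505 = 8.4 a. For the hanging bucket (downward positive): 15 × 10 − T = 15 a.
Adding the two equations eliminates T: 108.676 = 23.4 a, so a = 4.6443 m/s².

4.644 m/s²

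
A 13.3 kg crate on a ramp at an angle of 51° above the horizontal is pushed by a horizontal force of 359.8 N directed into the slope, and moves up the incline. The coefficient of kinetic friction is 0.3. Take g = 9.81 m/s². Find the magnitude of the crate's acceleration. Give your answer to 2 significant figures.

1.2 m/s²

The horizontal push has components F cos 51° = 359.8 × 0.6293 = 226.422 N up the incline and F sin 51° = 359.8 × 0.7771 = 279.601 N pressing into the surface.
The normal force is therefore N = mg cos 51° + F sin 51° = 82.107 + 279.601 = 361.708 N, and kinetic friction down the slope is μN = 0.3 × 361.708 = 108.512 N.
Along the incline: F cos 51° − mg sin 51° − μN = ma, so 226.422 − 101.391 − 108.512 = 13.3 a, giving a = 1.2420 m/s².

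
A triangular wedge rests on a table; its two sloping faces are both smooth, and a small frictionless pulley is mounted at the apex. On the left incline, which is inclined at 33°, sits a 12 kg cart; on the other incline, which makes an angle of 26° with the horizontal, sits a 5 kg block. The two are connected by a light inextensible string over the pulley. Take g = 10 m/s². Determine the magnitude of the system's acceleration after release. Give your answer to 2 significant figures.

2.6 m/s²

Resolve each weight along its own incline: the 12 kg mass has component 12 × 10 × sin 33° = 65.357 N down its slope, and the 5 kg mass has 5 × 10 × sin 26° = 21.919 N down its slope.
The 12 kg side's 65.357 N exceeds the other side's 21.919 N, so that mass slides down and the 5 kg mass slides up. Taking that direction as positive, Newton's second law for the whole system gives 65.357 − 21.919 = (12 + 5) a, so a = 43.438 / 17 = 2.5552 m/s².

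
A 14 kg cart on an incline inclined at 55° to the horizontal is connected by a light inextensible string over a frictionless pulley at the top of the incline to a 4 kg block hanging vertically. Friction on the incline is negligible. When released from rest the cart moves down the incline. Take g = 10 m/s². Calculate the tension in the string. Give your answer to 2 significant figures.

57 N

For the cart on the incline: the weight component along the slope is m₁g sin 55° = 14 × 10 × 0.8192 = 114.688 N and the normal force is N = m₁g cos 55° = 80.301 N.
Newton's second law for the cart (down-slope positive): 114.688 − T = 14 a. For the hanging block (upward positive): T − 4 × 10 = 4 a.
Adding the two equations eliminates T: 74.688 = 18 a, so a = 4.1493 m/s².
Then from the hanging block's equation, T = 4 × (10 + 4.1493) = 56.597 N.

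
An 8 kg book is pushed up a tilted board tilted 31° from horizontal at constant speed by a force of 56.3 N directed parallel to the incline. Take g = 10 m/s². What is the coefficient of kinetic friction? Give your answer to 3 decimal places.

At constant speed ΣF = 0 along the incline. The applied 56.3 N acts up the slope; the weight component mg sin 31° = 41.203 N and kinetic friction μN both act down the slope.
So 56.3 = 41.203 + μ × 68.573, giving μ = (56.3 − 41.203) / 68.573 = 0.2202.

0.220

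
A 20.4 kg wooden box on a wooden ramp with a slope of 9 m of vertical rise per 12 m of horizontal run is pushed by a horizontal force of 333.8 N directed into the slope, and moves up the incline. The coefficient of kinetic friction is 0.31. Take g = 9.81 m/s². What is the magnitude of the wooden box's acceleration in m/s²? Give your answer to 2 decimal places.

1.73 m/s²

The horizontal push has components F cos 36.87° = 333.8 × 0.8000 = 267.040 N up the incline and F sin 36.87° = 333.8 × 0.6000 = 200.280 N pressing into the surface.
The normal force is therefore N = mg cos 36.87° + F sin 36.87° = 160.099 + 200.280 = 360.379 N, and kinetic friction down the slope is μN = 0.31 × 360.379 = 111.717 N.
Along the incline: F cos 36.87° − mg sin 36.87° − μN = ma, so 267.040 − 120.074 − 111.717 = 20.4 a, giving a = 1.7279 m/s².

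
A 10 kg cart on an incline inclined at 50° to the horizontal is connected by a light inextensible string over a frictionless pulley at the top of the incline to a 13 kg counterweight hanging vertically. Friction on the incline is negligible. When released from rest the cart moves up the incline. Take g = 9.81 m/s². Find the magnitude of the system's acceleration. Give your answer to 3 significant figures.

For the cart on the incline: the weight component along the slope is m₁g sin 50° = 10 × 9.81 × 0.7660 = 75.145 N and the normal force is N = m₁g cos 50° = 63.057 N.
Newton's second law for the cart (up-slope positive): T − 75.145 = 10 a. For the hanging counterweight (downward positive): 13 × 9.81 − T = 13 a.
Adding the two equations eliminates T: 52.385 = 23 a, so a = 2.2776 m/s².

2.28 m/s²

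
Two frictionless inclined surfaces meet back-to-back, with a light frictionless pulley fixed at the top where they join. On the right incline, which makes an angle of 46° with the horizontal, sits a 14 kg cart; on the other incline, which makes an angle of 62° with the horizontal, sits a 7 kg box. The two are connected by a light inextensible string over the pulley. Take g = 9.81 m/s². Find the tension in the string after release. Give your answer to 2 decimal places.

73.35 N

Resolve each weight along its own incline: the 14 kg mass has component 14 × 9.81 × sin 46° = 98.794 N down its slope, and the 7 kg mass has 7 × 9.81 × sin 62° = 60.632 N down its slope.
The 14 kg side's 98.794 N exceeds the other side's 60.632 N, so that mass slides down and the 7 kg mass slides up. Taking that direction as positive, Newton's second law for the whole system gives 98.794 − 60.632 = (14 + 7) a, so a = 38.162 / 21 = 1.8172 m/s².
For the 7 kg mass (up-slope positive): T − 60.632 = 7 × 1.8172, so T = 73.352 N.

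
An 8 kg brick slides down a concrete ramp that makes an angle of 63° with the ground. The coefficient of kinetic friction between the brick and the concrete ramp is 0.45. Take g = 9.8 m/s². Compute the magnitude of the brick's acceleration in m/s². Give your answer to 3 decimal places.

6.730 m/s²

Resolving the weight along the incline: the component pulling the brick down the slope is mg sin 63° = 8 × 9.8 × 0.8910 = 69.854 N, and the normal force is N = mg cos 63° = 8 × 9.8 × 0.4540 = 35.594 N.
Kinetic friction acts up the slope with magnitude f = μN = 0.45 × 35.594 = 16.017 N.
Net force along the incline is 69.854 − 16.017 = 53.837 N, so a = 53.837 / 8 = 6.7296 m/s².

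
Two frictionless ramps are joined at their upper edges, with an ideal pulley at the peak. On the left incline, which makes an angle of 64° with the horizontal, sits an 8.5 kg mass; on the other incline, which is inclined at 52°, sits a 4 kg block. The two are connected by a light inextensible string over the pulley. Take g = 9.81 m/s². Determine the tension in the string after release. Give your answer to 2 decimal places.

45.01 N

Resolve each weight along its own incline: the 8.5 kg mass has component 8.5 × 9.81 × sin 64° = 74.946 N down its slope, and the 4 kg mass has 4 × 9.81 × sin 52° = 30.922 N down its slope.
The 8.5 kg side's 74.946 N exceeds the other side's 30.922 N, so that mass slides down and the 4 kg mass slides up. Taking that direction as positive, Newton's second law for the whole system gives 74.946 − 30.922 = (8.5 + 4) a, so a = 44.024 / 12.5 = 3.5219 m/s².
For the 4 kg mass (up-slope positive): T − 30.922 = 4 × 3.5219, so T = 45.010 N.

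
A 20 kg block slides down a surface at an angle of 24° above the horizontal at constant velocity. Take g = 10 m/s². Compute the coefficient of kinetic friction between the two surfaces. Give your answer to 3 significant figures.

0.445

At constant velocity the net force along the incline is zero: mg sin 24° = μ mg cos 24°.
So μ = tan 24° = 0.4067 / 0.9135 = 0.4452.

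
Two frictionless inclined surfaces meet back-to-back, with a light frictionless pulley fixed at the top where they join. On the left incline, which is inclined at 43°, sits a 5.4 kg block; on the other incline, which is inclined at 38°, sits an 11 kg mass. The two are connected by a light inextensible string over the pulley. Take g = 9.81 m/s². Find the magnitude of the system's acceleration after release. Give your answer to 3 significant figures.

1.85 m/s²

Resolve each weight along its own incline: the 5.4 kg mass has component 5.4 × 9.81 × sin 43° = 36.128 N down its slope, and the 11 kg mass has 11 × 9.81 × sin 38° = 66.436 N down its slope.
The 11 kg side's 66.436 N exceeds the other side's 36.128 N, so that mass slides down and the 5.4 kg mass slides up. Taking that direction as positive, Newton's second law for the whole system gives 66.436 − 36.128 = (5.4 + 11) a, so a = 30.308 / 16.4 = 1.8480 m/s².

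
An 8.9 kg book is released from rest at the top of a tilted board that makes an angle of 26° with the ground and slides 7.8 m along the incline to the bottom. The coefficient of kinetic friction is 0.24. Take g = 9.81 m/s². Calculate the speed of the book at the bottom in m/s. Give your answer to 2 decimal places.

The weight component along the incline is mg sin 26° = 38.274 N and the normal force is N = mg cos 26° = 78.473 N.
Friction up the slope is f = μN = 0.24 × 78.473 = 18.834 N, so the net downslope force is 38.274 − 18.834 = 19.440 N and a = 19.440 / 8.9 = 2.1843 m/s².
Starting from rest over a distance of 7.8 m, v² = 2aL = 2 × 2.1843 × 7.8 = 34.0751, so v = 5.8374 m/s.

5.84 m/s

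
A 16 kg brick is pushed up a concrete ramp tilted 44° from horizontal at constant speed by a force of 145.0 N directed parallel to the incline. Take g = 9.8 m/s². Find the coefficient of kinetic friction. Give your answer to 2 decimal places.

At constant speed ΣF = 0 along the incline. The applied 145.0 N acts up the slope; the weight component mg sin 44° = 108.922 N and kinetic friction μN both act down the slope.
So 145.0 = 108.922 + μ × 112.792, giving μ = (145.0 − 108.922) / 112.792 = 0.3199.

0.32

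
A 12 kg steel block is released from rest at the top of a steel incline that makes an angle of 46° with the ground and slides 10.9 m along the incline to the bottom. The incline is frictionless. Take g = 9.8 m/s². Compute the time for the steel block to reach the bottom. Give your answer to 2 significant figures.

The weight component along the incline is mg sin 46° = 84.594 N and the normal force is N = mg cos 46° = 81.692 N.
With no friction, a = g sin 46° = 7.0495 m/s².
Starting from rest, L = ½at², so t = √(2L/a) = √(2 × 10.9 / 7.0495) = 1.7585 s.

1.8 s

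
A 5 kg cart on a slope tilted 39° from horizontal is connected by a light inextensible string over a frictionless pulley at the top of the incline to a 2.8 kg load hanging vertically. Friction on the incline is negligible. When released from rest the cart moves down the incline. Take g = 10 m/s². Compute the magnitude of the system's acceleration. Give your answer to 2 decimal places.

For the cart on the incline: the weight component along the slope is m₁g sin 39° = 5 × 10 × 0.6293 = 31.465 N and the normal force is N = m₁g cos 39° = 38.857 N.
Newton's second law for the cart (down-slope positive): 31.465 − T = 5 a. For the hanging load (upward positive): T − 2.8 × 10 = 2.8 a.
Adding the two equations eliminates T: 3.465 = 7.8 a, so a = 0.4442 m/s².

0.44 m/s²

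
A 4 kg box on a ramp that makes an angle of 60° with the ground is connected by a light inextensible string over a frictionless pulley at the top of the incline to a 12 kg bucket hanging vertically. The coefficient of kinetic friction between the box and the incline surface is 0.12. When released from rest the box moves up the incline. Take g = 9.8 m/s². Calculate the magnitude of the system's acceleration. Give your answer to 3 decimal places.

For the box on the incline: the weight component along the slope is m₁g sin 60° = 4 × 9.8 × 0.8660 = 33.947 N and the normal force is N = m₁g cos 60° = 19.600 N.
Kinetic friction opposes the box's motion up the incline: f = μN = 0.12 × 19.600 = 2.352 N acting down the slope.
Newton's second law for the box (up-slope positive): T − 33.947 − 2.352 = 4 a. For the hanging bucket (downward positive): 12 × 9.8 − T = 12 a.
Adding the two equations eliminates T: 81.301 = 16 a, so a = 5.0813 m/s².

5.081 m/s²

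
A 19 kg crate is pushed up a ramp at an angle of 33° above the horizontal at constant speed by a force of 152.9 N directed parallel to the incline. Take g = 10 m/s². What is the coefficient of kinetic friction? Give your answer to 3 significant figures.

0.310

At constant speed ΣF = 0 along the incline. The applied 152.9 N acts up the slope; the weight component mg sin 33° = 103.481 N and kinetic friction μN both act down the slope.
So 152.9 = 103.481 + μ × 159.347, giving μ = (152.9 − 103.481) / 159.347 = 0.3101.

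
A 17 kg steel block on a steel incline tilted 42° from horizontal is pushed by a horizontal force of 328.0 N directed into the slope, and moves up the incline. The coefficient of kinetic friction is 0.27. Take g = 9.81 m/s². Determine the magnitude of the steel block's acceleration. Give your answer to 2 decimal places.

The horizontal push has components F cos 42° = 328.0 × 0.7431 = 243.737 N up the incline and F sin 42° = 328.0 × 0.6691 = 219.465 N pressing into the surface.
The normal force is therefore N = mg cos 42° + F sin 42° = 123.927 + 219.465 = 343.392 N, and kinetic friction down the slope is μN = 0.27 × 343.392 = 92.716 N.
Along the incline: F cos 42° − mg sin 42° − μN = ma, so 243.737 − 111.586 − 92.716 = 17 a, giving a = 2.3197 m/s².

2.32 m/s²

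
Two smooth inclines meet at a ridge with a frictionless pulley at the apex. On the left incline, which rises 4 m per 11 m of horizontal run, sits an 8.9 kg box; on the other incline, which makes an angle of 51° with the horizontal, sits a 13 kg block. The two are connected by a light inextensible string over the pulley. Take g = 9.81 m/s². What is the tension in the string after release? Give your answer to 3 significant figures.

58.0 N

Resolve each weight along its own incline: the 8.9 kg mass has component 8.9 × 9.81 × sin 19.98° = 29.837 N down its slope, and the 13 kg mass has 13 × 9.81 × sin 51° = 99.109 N down its slope.
The 13 kg side's 99.109 N exceeds the other side's 29.837 N, so that mass slides down and the 8.9 kg mass slides up. Taking that direction as positive, Newton's second law for the whole system gives 99.109 − 29.837 = (8.9 + 13) a, so a = 69.272 / 21.9 = 3.1631 m/s².
For the 8.9 kg mass (up-slope positive): T − 29.837 = 8.9 × 3.1631, so T = 57.989 N.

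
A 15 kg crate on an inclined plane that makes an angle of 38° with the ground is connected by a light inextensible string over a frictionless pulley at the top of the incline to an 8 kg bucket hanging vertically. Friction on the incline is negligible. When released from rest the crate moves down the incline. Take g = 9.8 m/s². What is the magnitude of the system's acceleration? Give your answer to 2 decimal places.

0.53 m/s²

For the crate on the incline: the weight component along the slope is m₁g sin 38° = 15 × 9.8 × 0.6157 = 90.508 N and the normal force is N = m₁g cos 38° = 115.838 N.
Newton's second law for the crate (down-slope positive): 90.508 − T = 15 a. For the hanging bucket (upward positive): T − 8 × 9.8 = 8 a.
Adding the two equations eliminates T: 12.108 = 23 a, so a = 0.5264 m/s².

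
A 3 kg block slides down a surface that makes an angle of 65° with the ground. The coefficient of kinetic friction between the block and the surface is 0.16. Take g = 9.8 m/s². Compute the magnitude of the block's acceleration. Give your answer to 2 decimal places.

Resolving the weight along the incline: the component pulling the block down the slope is mg sin 65° = 3 × 9.8 × 0.9063 = 26.645 N, and the normal force is N = mg cos 65° = 3 × 9.8 × 0.4226 = 12.424 N.
Kinetic friction acts up the slope with magnitude f = μN = 0.16 × 12.424 = 1.988 N.
Net force along the incline is 26.645 − 1.988 = 24.657 N, so a = 24.657 / 3 = 8.2190 m/s².

8.22 m/s²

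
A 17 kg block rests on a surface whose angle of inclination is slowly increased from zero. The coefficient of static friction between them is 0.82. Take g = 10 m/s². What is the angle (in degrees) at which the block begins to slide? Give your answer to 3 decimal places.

At the threshold of sliding, static friction is at its maximum μ_s N and exactly balances the weight component along the incline: mg sin θ = μ_s mg cos θ.
Hence tan θ = μ_s = 0.82, so θ = arctan(0.82) = 39.3518°.

39.352°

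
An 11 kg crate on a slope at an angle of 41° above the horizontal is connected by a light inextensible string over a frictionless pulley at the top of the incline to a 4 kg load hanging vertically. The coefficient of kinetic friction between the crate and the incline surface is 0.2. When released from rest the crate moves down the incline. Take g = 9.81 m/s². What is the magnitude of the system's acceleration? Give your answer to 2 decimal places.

1.02 m/s²

For the crate on the incline: the weight component along the slope is m₁g sin 41° = 11 × 9.81 × 0.6561 = 70.800 N and the normal force is N = m₁g cos 41° = 81.441 N.
Kinetic friction opposes the crate's motion down the incline: f = μN = 0.2 × 81.441 = 16.288 N acting up the slope.
Newton's second law for the crate (down-slope positive): 70.800 − 16.288 − T = 11 a. For the hanging load (upward positive): T − 4 × 9.81 = 4 a.
Adding the two equations eliminates T: 15.272 = 15 a, so a = 1.0181 m/s².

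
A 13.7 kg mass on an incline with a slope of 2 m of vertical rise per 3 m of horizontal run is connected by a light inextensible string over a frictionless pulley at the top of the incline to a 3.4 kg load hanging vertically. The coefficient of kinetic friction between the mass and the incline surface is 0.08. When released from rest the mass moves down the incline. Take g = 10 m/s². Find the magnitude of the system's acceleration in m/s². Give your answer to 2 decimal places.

1.92 m/s²

For the mass on the incline: the weight component along the slope is m₁g sin 33.69° = 13.7 × 10 × 0.5547 = 75.994 N and the normal force is N = m₁g cos 33.69° = 113.991 N.
Kinetic friction opposes the mass's motion down the incline: f = μN = 0.08 × 113.991 = 9.119 N acting up the slope.
Newton's second law for the mass (down-slope positive): 75.994 − 9.119 − T = 13.7 a. For the hanging load (upward positive): T − 3.4 × 10 = 3.4 a.
Adding the two equations eliminates T: 32.875 = 17.1 a, so a = 1.9225 m/s².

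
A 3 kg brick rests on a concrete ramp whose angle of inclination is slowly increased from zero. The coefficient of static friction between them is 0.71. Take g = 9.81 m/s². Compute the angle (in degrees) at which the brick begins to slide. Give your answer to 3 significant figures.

At the threshold of sliding, static friction is at its maximum μ_s N and exactly balances the weight component along the incline: mg sin θ = μ_s mg cos θ.
Hence tan θ = μ_s = 0.71, so θ = arctan(0.71) = 35.3748°.

35.4°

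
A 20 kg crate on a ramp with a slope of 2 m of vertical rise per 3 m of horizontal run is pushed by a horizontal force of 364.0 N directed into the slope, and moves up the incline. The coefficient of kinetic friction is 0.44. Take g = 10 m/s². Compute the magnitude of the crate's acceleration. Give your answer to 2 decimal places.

The horizontal push has components F cos 33.69° = 364.0 × 0.8321 = 302.884 N up the incline and F sin 33.69° = 364.0 × 0.5547 = 201.911 N pressing into the surface.
The normal force is therefore N = mg cos 33.69° + F sin 33.69° = 166.420 + 201.911 = 368.331 N, and kinetic friction down the slope is μN = 0.44 × 368.331 = 162.066 N.
Along the incline: F cos 33.69° − mg sin 33.69° − μN = ma, so 302.884 − 110.940 − 162.066 = 20 a, giving a = 1.4939 m/s².

1.49 m/s²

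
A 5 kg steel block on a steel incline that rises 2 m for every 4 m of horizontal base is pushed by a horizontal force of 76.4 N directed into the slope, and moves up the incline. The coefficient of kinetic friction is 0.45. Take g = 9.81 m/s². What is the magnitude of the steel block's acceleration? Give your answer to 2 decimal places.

The horizontal push has components F cos 26.57° = 76.4 × 0.8944 = 68.332 N up the incline and F sin 26.57° = 76.4 × 0.4472 = 34.166 N pressing into the surface.
The normal force is therefore N = mg cos 26.57° + F sin 26.57° = 43.870 + 34.166 = 78.036 N, and kinetic friction down the slope is μN = 0.45 × 78.036 = 35.116 N.
Along the incline: F cos 26.57° − mg sin 26.57° − μN = ma, so 68.332 − 21.935 − 35.116 = 5 a, giving a = 2.2562 m/s².

2.26 m/s²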